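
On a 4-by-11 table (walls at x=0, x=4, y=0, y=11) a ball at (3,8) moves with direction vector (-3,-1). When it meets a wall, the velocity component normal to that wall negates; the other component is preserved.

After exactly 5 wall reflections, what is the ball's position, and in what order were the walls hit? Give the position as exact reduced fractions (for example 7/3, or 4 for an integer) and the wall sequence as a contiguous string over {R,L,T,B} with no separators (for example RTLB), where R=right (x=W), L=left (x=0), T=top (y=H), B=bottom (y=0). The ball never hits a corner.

Final position: (0,5/3)
Wall sequence: LRLRL

1. t=1 → L at (0,7); v=(3,-1)
2. t=4/3 → R at (4,17/3); v=(-3,-1)
3. t=4/3 → L at (0,13/3); v=(3,-1)
4. t=4/3 → R at (4,3); v=(-3,-1)
5. t=4/3 → L at (0,5/3); v=(3,-1)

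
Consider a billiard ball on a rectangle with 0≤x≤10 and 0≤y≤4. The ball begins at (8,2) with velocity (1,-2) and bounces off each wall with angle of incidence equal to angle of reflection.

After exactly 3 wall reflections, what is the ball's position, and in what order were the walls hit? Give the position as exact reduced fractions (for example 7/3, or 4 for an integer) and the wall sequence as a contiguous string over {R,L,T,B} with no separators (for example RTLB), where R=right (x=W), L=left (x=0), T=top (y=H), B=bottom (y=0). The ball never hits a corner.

Final position: (9,4)
Wall sequence: BRT

1. t=1 → B at (9,0); v=(1,2)
2. t=1 → R at (10,2); v=(-1,2)
3. t=1 → T at (9,4); v=(-1,-2)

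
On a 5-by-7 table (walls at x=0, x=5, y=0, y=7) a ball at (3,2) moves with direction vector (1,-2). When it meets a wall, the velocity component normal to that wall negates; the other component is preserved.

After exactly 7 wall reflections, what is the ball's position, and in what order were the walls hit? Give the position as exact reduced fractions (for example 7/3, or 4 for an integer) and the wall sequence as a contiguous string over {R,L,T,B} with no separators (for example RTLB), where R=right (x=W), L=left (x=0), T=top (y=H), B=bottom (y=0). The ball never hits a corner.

1. t=1 → B at (4,0); v=(1,2)
2. t=1 → R at (5,2); v=(-1,2)
3. t=5/2 → T at (5/2,7); v=(-1,-2)
4. t=5/2 → L at (0,2); v=(1,-2)
5. t=1 → B at (1,0); v=(1,2)
6. t=7/2 → T at (9/2,7); v=(1,-2)
7. t=1/2 → R at (5,6); v=(-1,-2)

Final position: (5,6)
Wall sequence: BRTLBTR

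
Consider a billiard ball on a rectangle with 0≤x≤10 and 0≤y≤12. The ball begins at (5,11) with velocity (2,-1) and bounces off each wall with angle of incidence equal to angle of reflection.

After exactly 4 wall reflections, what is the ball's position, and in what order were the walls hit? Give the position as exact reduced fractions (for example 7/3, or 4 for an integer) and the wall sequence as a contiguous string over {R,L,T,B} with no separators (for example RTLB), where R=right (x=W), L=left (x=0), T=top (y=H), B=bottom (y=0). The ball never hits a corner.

1. t=5/2 → R at (10,17/2); v=(-2,-1)
2. t=5 → L at (0,7/2); v=(2,-1)
3. t=7/2 → B at (7,0); v=(2,1)
4. t=3/2 → R at (10,3/2); v=(-2,1)

Final position: (10,3/2)
Wall sequence: RLBR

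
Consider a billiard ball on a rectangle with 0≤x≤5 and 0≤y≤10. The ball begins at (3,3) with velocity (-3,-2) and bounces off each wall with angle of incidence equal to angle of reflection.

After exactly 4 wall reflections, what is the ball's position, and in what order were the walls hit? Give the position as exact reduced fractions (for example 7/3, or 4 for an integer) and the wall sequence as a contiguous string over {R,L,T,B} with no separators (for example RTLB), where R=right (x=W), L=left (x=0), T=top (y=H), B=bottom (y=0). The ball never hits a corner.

1. t=1 → L at (0,1); v=(3,-2)
2. t=1/2 → B at (3/2,0); v=(3,2)
3. t=7/6 → R at (5,7/3); v=(-3,2)
4. t=5/3 → L at (0,17/3); v=(3,2)

Final position: (0,17/3)
Wall sequence: LBRL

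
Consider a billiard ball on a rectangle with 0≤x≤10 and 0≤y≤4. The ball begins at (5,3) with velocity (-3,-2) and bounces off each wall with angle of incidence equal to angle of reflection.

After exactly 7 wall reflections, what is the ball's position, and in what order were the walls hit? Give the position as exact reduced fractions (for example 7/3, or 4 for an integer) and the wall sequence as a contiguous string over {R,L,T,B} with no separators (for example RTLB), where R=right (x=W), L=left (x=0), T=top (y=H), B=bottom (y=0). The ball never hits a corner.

1. t=3/2 → B at (1/2,0); v=(-3,2)
2. t=1/6 → L at (0,1/3); v=(3,2)
3. t=11/6 → T at (11/2,4); v=(3,-2)
4. t=3/2 → R at (10,1); v=(-3,-2)
5. t=1/2 → B at (17/2,0); v=(-3,2)
6. t=2 → T at (5/2,4); v=(-3,-2)
7. t=5/6 → L at (0,7/3); v=(3,-2)

Final position: (0,7/3)
Wall sequence: BLTRBTL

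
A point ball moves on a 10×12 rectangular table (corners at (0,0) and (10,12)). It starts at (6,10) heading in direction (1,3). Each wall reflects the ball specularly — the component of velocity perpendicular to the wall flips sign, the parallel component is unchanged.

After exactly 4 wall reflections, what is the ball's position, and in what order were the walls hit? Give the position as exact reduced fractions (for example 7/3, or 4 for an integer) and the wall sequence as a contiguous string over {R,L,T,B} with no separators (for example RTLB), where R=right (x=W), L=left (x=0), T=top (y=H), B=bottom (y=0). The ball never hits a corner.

Final position: (16/3,12)
Wall sequence: TRBT

1. t=2/3 → T at (20/3,12); v=(1,-3)
2. t=10/3 → R at (10,2); v=(-1,-3)
3. t=2/3 → B at (28/3,0); v=(-1,3)
4. t=4 → T at (16/3,12); v=(-1,-3)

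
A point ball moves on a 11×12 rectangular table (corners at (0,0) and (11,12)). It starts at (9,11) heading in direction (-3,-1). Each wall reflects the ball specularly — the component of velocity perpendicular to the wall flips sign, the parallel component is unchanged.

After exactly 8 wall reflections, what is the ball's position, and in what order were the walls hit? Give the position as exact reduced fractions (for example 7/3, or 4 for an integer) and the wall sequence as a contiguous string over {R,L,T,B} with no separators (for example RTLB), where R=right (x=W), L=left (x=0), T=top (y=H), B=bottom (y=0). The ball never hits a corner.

1. t=3 → L at (0,8); v=(3,-1)
2. t=11/3 → R at (11,13/3); v=(-3,-1)
3. t=11/3 → L at (0,2/3); v=(3,-1)
4. t=2/3 → B at (2,0); v=(3,1)
5. t=3 → R at (11,3); v=(-3,1)
6. t=11/3 → L at (0,20/3); v=(3,1)
7. t=11/3 → R at (11,31/3); v=(-3,1)
8. t=5/3 → T at (6,12); v=(-3,-1)

Final position: (6,12)
Wall sequence: LRLBRLRT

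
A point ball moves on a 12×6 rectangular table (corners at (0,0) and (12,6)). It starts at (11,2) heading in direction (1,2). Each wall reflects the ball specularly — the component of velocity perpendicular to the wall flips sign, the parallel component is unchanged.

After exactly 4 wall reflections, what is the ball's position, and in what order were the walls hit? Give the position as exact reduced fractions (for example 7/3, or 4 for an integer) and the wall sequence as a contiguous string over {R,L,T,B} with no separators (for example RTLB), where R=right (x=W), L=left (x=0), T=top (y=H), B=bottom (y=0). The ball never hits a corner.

Final position: (5,6)
Wall sequence: RTBT

1. t=1 → R at (12,4); v=(-1,2)
2. t=1 → T at (11,6); v=(-1,-2)
3. t=3 → B at (8,0); v=(-1,2)
4. t=3 → T at (5,6); v=(-1,-2)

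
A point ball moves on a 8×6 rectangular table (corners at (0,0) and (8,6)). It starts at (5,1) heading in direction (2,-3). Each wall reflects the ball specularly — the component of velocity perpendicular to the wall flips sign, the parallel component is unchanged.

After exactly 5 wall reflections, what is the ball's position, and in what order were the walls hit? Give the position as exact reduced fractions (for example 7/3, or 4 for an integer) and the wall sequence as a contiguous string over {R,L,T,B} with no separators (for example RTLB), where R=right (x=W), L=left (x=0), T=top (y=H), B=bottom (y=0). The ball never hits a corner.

1. t=1/3 → B at (17/3,0); v=(2,3)
2. t=7/6 → R at (8,7/2); v=(-2,3)
3. t=5/6 → T at (19/3,6); v=(-2,-3)
4. t=2 → B at (7/3,0); v=(-2,3)
5. t=7/6 → L at (0,7/2); v=(2,3)

Final position: (0,7/2)
Wall sequence: BRTBL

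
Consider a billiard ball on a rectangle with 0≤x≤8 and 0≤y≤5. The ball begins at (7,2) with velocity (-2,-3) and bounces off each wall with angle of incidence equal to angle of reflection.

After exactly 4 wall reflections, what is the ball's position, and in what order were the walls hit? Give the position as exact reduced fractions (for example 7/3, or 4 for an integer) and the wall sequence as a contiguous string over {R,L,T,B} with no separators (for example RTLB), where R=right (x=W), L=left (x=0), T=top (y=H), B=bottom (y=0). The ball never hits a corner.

Final position: (1,0)
Wall sequence: BTLB

1. t=2/3 → B at (17/3,0); v=(-2,3)
2. t=5/3 → T at (7/3,5); v=(-2,-3)
3. t=7/6 → L at (0,3/2); v=(2,-3)
4. t=1/2 → B at (1,0); v=(2,3)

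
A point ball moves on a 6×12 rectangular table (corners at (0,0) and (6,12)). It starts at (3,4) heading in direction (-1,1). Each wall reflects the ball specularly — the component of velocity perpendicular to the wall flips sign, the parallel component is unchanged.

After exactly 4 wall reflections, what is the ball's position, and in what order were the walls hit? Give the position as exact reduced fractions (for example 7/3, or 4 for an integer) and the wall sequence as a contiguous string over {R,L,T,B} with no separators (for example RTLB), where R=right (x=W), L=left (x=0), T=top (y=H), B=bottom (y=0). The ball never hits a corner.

Final position: (0,5)
Wall sequence: LTRL

1. t=3 → L at (0,7); v=(1,1)
2. t=5 → T at (5,12); v=(1,-1)
3. t=1 → R at (6,11); v=(-1,-1)
4. t=6 → L at (0,5); v=(1,-1)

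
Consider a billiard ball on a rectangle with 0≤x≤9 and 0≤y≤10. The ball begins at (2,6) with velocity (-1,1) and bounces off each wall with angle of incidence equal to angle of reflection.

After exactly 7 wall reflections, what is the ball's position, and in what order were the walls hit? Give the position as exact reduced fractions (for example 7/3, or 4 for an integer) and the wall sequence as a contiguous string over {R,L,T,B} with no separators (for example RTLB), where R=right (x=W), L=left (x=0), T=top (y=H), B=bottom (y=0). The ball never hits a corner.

Final position: (9,5)
Wall sequence: LTRBLTR

1. t=2 → L at (0,8); v=(1,1)
2. t=2 → T at (2,10); v=(1,-1)
3. t=7 → R at (9,3); v=(-1,-1)
4. t=3 → B at (6,0); v=(-1,1)
5. t=6 → L at (0,6); v=(1,1)
6. t=4 → T at (4,10); v=(1,-1)
7. t=5 → R at (9,5); v=(-1,-1)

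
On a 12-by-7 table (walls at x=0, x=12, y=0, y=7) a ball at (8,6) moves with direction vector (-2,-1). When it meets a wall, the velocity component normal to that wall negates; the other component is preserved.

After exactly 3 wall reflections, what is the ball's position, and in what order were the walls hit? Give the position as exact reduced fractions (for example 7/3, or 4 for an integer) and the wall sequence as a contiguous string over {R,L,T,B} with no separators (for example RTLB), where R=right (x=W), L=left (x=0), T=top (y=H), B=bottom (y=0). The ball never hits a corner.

Final position: (12,4)
Wall sequence: LBR

1. t=4 → L at (0,2); v=(2,-1)
2. t=2 → B at (4,0); v=(2,1)
3. t=4 → R at (12,4); v=(-2,1)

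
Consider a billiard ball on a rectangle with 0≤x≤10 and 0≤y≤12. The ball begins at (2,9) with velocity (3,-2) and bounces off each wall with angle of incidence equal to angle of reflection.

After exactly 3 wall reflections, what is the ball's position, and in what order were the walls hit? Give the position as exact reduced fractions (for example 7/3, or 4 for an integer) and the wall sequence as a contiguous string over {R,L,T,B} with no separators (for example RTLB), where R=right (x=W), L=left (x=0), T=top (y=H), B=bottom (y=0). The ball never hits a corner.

Final position: (0,3)
Wall sequence: RBL

1. t=8/3 → R at (10,11/3); v=(-3,-2)
2. t=11/6 → B at (9/2,0); v=(-3,2)
3. t=3/2 → L at (0,3); v=(3,2)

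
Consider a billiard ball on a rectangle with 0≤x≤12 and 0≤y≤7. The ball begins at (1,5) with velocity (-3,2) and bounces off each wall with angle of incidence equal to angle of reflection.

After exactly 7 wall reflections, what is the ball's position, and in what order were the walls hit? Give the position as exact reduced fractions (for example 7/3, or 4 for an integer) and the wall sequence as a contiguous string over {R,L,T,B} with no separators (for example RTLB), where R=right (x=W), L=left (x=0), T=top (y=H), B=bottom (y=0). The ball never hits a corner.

Final position: (19/2,0)
Wall sequence: LTRBTLB

1. t=1/3 → L at (0,17/3); v=(3,2)
2. t=2/3 → T at (2,7); v=(3,-2)
3. t=10/3 → R at (12,1/3); v=(-3,-2)
4. t=1/6 → B at (23/2,0); v=(-3,2)
5. t=7/2 → T at (1,7); v=(-3,-2)
6. t=1/3 → L at (0,19/3); v=(3,-2)
7. t=19/6 → B at (19/2,0); v=(3,2)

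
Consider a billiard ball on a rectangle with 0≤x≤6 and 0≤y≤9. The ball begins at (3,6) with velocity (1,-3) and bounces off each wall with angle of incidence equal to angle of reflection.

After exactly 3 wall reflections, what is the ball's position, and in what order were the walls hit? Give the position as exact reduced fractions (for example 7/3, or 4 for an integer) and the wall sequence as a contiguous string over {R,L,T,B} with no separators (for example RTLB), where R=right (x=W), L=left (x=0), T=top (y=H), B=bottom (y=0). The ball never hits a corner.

Final position: (4,9)
Wall sequence: BRT

1. t=2 → B at (5,0); v=(1,3)
2. t=1 → R at (6,3); v=(-1,3)
3. t=2 → T at (4,9); v=(-1,-3)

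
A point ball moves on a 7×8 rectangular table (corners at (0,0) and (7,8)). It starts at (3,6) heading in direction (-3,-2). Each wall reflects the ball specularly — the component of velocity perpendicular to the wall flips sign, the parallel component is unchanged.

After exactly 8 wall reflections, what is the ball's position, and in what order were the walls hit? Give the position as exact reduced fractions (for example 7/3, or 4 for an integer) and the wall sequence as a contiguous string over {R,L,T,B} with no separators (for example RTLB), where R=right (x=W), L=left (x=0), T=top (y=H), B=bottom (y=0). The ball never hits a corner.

1. t=1 → L at (0,4); v=(3,-2)
2. t=2 → B at (6,0); v=(3,2)
3. t=1/3 → R at (7,2/3); v=(-3,2)
4. t=7/3 → L at (0,16/3); v=(3,2)
5. t=4/3 → T at (4,8); v=(3,-2)
6. t=1 → R at (7,6); v=(-3,-2)
7. t=7/3 → L at (0,4/3); v=(3,-2)
8. t=2/3 → B at (2,0); v=(3,2)

Final position: (2,0)
Wall sequence: LBRLTRLB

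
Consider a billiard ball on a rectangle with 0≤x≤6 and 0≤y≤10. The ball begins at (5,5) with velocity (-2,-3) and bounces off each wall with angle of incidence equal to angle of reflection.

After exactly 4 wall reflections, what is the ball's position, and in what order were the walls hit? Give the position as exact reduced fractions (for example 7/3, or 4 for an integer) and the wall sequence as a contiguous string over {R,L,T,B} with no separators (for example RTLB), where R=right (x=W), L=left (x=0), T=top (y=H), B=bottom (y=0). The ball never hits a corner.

Final position: (6,17/2)
Wall sequence: BLTR

1. t=5/3 → B at (5/3,0); v=(-2,3)
2. t=5/6 → L at (0,5/2); v=(2,3)
3. t=5/2 → T at (5,10); v=(2,-3)
4. t=1/2 → R at (6,17/2); v=(-2,-3)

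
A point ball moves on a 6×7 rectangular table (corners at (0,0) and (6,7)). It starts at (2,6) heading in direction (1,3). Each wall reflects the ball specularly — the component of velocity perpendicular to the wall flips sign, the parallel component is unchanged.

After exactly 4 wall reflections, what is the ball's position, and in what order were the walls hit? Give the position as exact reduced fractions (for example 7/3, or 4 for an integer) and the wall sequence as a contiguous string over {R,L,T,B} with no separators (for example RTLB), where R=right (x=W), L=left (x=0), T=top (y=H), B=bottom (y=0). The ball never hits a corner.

Final position: (5,7)
Wall sequence: TBRT

1. t=1/3 → T at (7/3,7); v=(1,-3)
2. t=7/3 → B at (14/3,0); v=(1,3)
3. t=4/3 → R at (6,4); v=(-1,3)
4. t=1 → T at (5,7); v=(-1,-3)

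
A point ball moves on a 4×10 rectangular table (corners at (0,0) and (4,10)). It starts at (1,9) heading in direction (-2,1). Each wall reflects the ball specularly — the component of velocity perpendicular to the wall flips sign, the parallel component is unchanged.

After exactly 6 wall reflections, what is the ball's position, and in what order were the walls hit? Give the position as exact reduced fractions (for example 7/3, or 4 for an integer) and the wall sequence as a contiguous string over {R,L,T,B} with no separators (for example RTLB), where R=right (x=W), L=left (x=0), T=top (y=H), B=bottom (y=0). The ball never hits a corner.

Final position: (0,5/2)
Wall sequence: LTRLRL

1. t=1/2 → L at (0,19/2); v=(2,1)
2. t=1/2 → T at (1,10); v=(2,-1)
3. t=3/2 → R at (4,17/2); v=(-2,-1)
4. t=2 → L at (0,13/2); v=(2,-1)
5. t=2 → R at (4,9/2); v=(-2,-1)
6. t=2 → L at (0,5/2); v=(2,-1)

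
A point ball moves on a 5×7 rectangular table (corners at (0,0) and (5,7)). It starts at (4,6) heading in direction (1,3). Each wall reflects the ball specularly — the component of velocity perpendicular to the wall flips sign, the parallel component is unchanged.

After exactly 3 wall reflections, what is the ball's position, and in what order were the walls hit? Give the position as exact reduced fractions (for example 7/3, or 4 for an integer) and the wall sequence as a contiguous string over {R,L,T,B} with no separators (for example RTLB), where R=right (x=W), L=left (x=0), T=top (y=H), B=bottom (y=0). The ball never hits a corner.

Final position: (10/3,0)
Wall sequence: TRB

1. t=1/3 → T at (13/3,7); v=(1,-3)
2. t=2/3 → R at (5,5); v=(-1,-3)
3. t=5/3 → B at (10/3,0); v=(-1,3)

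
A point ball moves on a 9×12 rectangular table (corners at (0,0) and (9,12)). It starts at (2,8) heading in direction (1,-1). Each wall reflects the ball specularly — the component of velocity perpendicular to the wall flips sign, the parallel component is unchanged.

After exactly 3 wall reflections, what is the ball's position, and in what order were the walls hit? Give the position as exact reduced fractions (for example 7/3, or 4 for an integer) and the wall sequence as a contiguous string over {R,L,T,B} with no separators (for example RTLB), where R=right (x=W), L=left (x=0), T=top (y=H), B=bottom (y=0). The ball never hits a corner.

Final position: (0,8)
Wall sequence: RBL

1. t=7 → R at (9,1); v=(-1,-1)
2. t=1 → B at (8,0); v=(-1,1)
3. t=8 → L at (0,8); v=(1,1)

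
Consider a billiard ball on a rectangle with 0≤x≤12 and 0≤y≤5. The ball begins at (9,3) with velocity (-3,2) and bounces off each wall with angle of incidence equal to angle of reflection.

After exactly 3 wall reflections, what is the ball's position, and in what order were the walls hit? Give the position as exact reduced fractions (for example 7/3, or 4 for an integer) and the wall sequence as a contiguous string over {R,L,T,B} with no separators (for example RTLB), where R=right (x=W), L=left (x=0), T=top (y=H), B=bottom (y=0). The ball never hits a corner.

1. t=1 → T at (6,5); v=(-3,-2)
2. t=2 → L at (0,1); v=(3,-2)
3. t=1/2 → B at (3/2,0); v=(3,2)

Final position: (3/2,0)
Wall sequence: TLB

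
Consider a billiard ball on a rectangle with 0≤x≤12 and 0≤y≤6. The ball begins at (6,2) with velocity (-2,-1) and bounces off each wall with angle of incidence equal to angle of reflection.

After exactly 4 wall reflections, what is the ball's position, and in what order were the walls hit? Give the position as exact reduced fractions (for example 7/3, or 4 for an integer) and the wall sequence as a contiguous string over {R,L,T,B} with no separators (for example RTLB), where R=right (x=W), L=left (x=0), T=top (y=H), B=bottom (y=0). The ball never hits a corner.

Final position: (12,5)
Wall sequence: BLTR

1. t=2 → B at (2,0); v=(-2,1)
2. t=1 → L at (0,1); v=(2,1)
3. t=5 → T at (10,6); v=(2,-1)
4. t=1 → R at (12,5); v=(-2,-1)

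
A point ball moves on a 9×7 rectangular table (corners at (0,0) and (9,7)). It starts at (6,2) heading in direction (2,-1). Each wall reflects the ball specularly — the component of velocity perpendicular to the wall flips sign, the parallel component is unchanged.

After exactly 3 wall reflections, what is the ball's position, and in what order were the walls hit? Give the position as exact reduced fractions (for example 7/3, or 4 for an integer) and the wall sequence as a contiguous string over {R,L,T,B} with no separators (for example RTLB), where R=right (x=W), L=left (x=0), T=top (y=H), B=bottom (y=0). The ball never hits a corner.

Final position: (0,4)
Wall sequence: RBL

1. t=3/2 → R at (9,1/2); v=(-2,-1)
2. t=1/2 → B at (8,0); v=(-2,1)
3. t=4 → L at (0,4); v=(2,1)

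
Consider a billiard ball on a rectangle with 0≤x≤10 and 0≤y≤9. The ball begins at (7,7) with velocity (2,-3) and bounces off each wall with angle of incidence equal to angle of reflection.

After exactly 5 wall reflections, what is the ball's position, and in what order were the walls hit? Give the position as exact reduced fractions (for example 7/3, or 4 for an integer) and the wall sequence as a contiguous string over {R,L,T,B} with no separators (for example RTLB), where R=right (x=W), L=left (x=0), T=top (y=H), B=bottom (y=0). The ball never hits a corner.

Final position: (11/3,0)
Wall sequence: RBTLB

1. t=3/2 → R at (10,5/2); v=(-2,-3)
2. t=5/6 → B at (25/3,0); v=(-2,3)
3. t=3 → T at (7/3,9); v=(-2,-3)
4. t=7/6 → L at (0,11/2); v=(2,-3)
5. t=11/6 → B at (11/3,0); v=(2,3)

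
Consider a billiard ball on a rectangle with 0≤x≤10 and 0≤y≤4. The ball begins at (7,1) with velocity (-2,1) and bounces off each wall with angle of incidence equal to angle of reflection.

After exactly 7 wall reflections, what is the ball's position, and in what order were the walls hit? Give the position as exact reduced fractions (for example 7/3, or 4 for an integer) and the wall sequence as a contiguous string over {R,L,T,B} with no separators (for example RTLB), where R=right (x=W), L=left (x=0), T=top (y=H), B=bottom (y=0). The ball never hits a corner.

Final position: (3,0)
Wall sequence: TLBRTLB

1. t=3 → T at (1,4); v=(-2,-1)
2. t=1/2 → L at (0,7/2); v=(2,-1)
3. t=7/2 → B at (7,0); v=(2,1)
4. t=3/2 → R at (10,3/2); v=(-2,1)
5. t=5/2 → T at (5,4); v=(-2,-1)
6. t=5/2 → L at (0,3/2); v=(2,-1)
7. t=3/2 → B at (3,0); v=(2,1)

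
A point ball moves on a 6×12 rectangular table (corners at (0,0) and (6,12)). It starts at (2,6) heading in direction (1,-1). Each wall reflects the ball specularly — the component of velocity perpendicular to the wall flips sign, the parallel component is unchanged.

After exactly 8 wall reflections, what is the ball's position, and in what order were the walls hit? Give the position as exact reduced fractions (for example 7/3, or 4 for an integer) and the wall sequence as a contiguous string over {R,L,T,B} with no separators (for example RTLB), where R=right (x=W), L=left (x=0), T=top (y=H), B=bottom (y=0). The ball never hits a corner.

Final position: (4,0)
Wall sequence: RBLRTLRB

1. t=4 → R at (6,2); v=(-1,-1)
2. t=2 → B at (4,0); v=(-1,1)
3. t=4 → L at (0,4); v=(1,1)
4. t=6 → R at (6,10); v=(-1,1)
5. t=2 → T at (4,12); v=(-1,-1)
6. t=4 → L at (0,8); v=(1,-1)
7. t=6 → R at (6,2); v=(-1,-1)
8. t=2 → B at (4,0); v=(-1,1)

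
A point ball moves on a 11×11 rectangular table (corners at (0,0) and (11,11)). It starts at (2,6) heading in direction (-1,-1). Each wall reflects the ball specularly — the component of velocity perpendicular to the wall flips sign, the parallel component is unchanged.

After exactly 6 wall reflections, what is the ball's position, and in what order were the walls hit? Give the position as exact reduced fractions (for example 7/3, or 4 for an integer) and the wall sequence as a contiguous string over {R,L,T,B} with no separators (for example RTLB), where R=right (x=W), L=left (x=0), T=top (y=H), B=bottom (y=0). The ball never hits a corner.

Final position: (4,0)
Wall sequence: LBRTLB

1. t=2 → L at (0,4); v=(1,-1)
2. t=4 → B at (4,0); v=(1,1)
3. t=7 → R at (11,7); v=(-1,1)
4. t=4 → T at (7,11); v=(-1,-1)
5. t=7 → L at (0,4); v=(1,-1)
6. t=4 → B at (4,0); v=(1,1)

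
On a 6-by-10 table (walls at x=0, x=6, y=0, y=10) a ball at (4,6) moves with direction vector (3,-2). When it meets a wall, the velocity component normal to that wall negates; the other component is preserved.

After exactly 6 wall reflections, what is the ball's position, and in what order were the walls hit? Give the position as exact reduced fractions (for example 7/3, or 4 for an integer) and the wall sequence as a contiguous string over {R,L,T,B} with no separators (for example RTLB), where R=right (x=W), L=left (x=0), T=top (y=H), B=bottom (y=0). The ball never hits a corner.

1. t=2/3 → R at (6,14/3); v=(-3,-2)
2. t=2 → L at (0,2/3); v=(3,-2)
3. t=1/3 → B at (1,0); v=(3,2)
4. t=5/3 → R at (6,10/3); v=(-3,2)
5. t=2 → L at (0,22/3); v=(3,2)
6. t=4/3 → T at (4,10); v=(3,-2)

Final position: (4,10)
Wall sequence: RLBRLT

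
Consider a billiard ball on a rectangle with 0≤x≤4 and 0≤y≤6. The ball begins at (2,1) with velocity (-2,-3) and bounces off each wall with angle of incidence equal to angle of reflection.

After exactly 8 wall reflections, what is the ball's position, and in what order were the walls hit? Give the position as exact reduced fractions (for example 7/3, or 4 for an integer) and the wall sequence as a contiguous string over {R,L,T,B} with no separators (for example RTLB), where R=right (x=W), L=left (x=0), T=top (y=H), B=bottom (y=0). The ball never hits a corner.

1. t=1/3 → B at (4/3,0); v=(-2,3)
2. t=2/3 → L at (0,2); v=(2,3)
3. t=4/3 → T at (8/3,6); v=(2,-3)
4. t=2/3 → R at (4,4); v=(-2,-3)
5. t=4/3 → B at (4/3,0); v=(-2,3)
6. t=2/3 → L at (0,2); v=(2,3)
7. t=4/3 → T at (8/3,6); v=(2,-3)
8. t=2/3 → R at (4,4); v=(-2,-3)

Final position: (4,4)
Wall sequence: BLTRBLTR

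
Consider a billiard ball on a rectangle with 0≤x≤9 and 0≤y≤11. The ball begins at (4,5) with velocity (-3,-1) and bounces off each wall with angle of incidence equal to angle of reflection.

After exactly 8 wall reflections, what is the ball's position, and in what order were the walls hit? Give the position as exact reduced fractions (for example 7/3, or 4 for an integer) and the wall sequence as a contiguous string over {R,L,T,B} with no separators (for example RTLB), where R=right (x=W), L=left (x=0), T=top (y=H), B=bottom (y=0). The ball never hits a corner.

1. t=4/3 → L at (0,11/3); v=(3,-1)
2. t=3 → R at (9,2/3); v=(-3,-1)
3. t=2/3 → B at (7,0); v=(-3,1)
4. t=7/3 → L at (0,7/3); v=(3,1)
5. t=3 → R at (9,16/3); v=(-3,1)
6. t=3 → L at (0,25/3); v=(3,1)
7. t=8/3 → T at (8,11); v=(3,-1)
8. t=1/3 → R at (9,32/3); v=(-3,-1)

Final position: (9,32/3)
Wall sequence: LRBLRLTR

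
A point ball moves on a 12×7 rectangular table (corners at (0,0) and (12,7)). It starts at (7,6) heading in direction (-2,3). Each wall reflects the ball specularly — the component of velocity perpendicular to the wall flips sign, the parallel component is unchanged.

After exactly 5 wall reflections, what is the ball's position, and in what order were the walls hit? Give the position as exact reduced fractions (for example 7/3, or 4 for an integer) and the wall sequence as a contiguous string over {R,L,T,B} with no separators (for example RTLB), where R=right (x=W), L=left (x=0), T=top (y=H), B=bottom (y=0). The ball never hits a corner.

1. t=1/3 → T at (19/3,7); v=(-2,-3)
2. t=7/3 → B at (5/3,0); v=(-2,3)
3. t=5/6 → L at (0,5/2); v=(2,3)
4. t=3/2 → T at (3,7); v=(2,-3)
5. t=7/3 → B at (23/3,0); v=(2,3)

Final position: (23/3,0)
Wall sequence: TBLTB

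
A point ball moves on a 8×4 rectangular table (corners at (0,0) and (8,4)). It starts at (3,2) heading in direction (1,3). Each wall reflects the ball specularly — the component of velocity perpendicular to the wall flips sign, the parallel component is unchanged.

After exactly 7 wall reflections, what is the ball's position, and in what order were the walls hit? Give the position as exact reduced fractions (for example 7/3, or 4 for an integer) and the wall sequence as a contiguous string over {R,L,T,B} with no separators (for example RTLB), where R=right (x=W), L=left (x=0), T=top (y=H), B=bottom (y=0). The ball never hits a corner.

1. t=2/3 → T at (11/3,4); v=(1,-3)
2. t=4/3 → B at (5,0); v=(1,3)
3. t=4/3 → T at (19/3,4); v=(1,-3)
4. t=4/3 → B at (23/3,0); v=(1,3)
5. t=1/3 → R at (8,1); v=(-1,3)
6. t=1 → T at (7,4); v=(-1,-3)
7. t=4/3 → B at (17/3,0); v=(-1,3)

Final position: (17/3,0)
Wall sequence: TBTBRTB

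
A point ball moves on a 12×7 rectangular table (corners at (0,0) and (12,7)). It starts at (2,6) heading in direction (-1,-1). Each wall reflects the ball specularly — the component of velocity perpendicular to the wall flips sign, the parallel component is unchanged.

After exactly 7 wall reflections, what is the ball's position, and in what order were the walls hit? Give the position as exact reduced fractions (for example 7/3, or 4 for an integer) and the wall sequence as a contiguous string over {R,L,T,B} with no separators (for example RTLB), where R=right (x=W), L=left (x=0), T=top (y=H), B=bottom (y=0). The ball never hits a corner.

Final position: (1,7)
Wall sequence: LBTRBLT

1. t=2 → L at (0,4); v=(1,-1)
2. t=4 → B at (4,0); v=(1,1)
3. t=7 → T at (11,7); v=(1,-1)
4. t=1 → R at (12,6); v=(-1,-1)
5. t=6 → B at (6,0); v=(-1,1)
6. t=6 → L at (0,6); v=(1,1)
7. t=1 → T at (1,7); v=(1,-1)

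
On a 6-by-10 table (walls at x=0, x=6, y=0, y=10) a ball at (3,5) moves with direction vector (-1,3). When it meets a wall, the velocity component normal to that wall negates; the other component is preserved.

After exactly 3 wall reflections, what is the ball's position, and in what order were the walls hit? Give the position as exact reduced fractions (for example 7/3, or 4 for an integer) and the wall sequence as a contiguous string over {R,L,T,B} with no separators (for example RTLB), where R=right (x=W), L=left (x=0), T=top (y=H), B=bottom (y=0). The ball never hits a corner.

1. t=5/3 → T at (4/3,10); v=(-1,-3)
2. t=4/3 → L at (0,6); v=(1,-3)
3. t=2 → B at (2,0); v=(1,3)

Final position: (2,0)
Wall sequence: TLB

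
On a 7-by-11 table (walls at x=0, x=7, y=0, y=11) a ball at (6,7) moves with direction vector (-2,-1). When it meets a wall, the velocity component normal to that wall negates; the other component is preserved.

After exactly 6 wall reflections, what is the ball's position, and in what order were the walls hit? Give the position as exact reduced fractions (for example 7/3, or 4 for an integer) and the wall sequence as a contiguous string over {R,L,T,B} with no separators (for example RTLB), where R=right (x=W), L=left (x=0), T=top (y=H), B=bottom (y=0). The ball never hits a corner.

Final position: (0,10)
Wall sequence: LRBLRL

1. t=3 → L at (0,4); v=(2,-1)
2. t=7/2 → R at (7,1/2); v=(-2,-1)
3. t=1/2 → B at (6,0); v=(-2,1)
4. t=3 → L at (0,3); v=(2,1)
5. t=7/2 → R at (7,13/2); v=(-2,1)
6. t=7/2 → L at (0,10); v=(2,1)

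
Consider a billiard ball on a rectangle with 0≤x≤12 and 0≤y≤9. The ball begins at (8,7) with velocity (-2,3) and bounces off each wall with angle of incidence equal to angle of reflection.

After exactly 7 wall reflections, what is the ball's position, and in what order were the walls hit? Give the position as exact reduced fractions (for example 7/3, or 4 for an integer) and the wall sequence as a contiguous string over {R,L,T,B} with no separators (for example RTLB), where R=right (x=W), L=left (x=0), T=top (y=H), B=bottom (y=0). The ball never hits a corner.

1. t=2/3 → T at (20/3,9); v=(-2,-3)
2. t=3 → B at (2/3,0); v=(-2,3)
3. t=1/3 → L at (0,1); v=(2,3)
4. t=8/3 → T at (16/3,9); v=(2,-3)
5. t=3 → B at (34/3,0); v=(2,3)
6. t=1/3 → R at (12,1); v=(-2,3)
7. t=8/3 → T at (20/3,9); v=(-2,-3)

Final position: (20/3,9)
Wall sequence: TBLTBRT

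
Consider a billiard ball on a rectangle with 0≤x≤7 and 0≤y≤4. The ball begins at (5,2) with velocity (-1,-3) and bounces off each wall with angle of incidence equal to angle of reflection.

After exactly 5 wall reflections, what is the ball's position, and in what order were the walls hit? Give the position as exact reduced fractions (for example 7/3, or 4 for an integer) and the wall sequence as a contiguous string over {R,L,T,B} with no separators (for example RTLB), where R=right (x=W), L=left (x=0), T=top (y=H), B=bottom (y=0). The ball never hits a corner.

1. t=2/3 → B at (13/3,0); v=(-1,3)
2. t=4/3 → T at (3,4); v=(-1,-3)
3. t=4/3 → B at (5/3,0); v=(-1,3)
4. t=4/3 → T at (1/3,4); v=(-1,-3)
5. t=1/3 → L at (0,3); v=(1,-3)

Final position: (0,3)
Wall sequence: BTBTL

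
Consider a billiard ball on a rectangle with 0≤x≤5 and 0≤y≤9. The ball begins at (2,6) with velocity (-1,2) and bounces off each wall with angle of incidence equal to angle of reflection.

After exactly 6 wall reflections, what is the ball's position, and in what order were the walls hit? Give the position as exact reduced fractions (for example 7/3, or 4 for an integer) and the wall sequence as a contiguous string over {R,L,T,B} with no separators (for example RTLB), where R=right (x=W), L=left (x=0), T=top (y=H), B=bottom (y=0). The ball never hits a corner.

Final position: (0,6)
Wall sequence: TLBRTL

1. t=3/2 → T at (1/2,9); v=(-1,-2)
2. t=1/2 → L at (0,8); v=(1,-2)
3. t=4 → B at (4,0); v=(1,2)
4. t=1 → R at (5,2); v=(-1,2)
5. t=7/2 → T at (3/2,9); v=(-1,-2)
6. t=3/2 → L at (0,6); v=(1,-2)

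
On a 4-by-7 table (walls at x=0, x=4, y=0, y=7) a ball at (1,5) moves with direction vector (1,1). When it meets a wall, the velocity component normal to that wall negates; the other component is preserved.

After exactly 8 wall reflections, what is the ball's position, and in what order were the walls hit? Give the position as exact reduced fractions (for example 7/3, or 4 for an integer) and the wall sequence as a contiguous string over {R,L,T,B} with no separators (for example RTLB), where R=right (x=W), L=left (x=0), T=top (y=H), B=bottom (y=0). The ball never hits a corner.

Final position: (4,4)
Wall sequence: TRLBRLTR

1. t=2 → T at (3,7); v=(1,-1)
2. t=1 → R at (4,6); v=(-1,-1)
3. t=4 → L at (0,2); v=(1,-1)
4. t=2 → B at (2,0); v=(1,1)
5. t=2 → R at (4,2); v=(-1,1)
6. t=4 → L at (0,6); v=(1,1)
7. t=1 → T at (1,7); v=(1,-1)
8. t=3 → R at (4,4); v=(-1,-1)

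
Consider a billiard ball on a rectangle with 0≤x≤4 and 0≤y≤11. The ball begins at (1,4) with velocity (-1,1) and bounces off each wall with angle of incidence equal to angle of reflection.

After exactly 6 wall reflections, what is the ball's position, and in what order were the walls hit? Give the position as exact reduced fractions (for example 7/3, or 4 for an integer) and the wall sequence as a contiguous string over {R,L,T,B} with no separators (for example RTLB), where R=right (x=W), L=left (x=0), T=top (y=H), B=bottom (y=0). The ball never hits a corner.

Final position: (0,1)
Wall sequence: LRTLRL

1. t=1 → L at (0,5); v=(1,1)
2. t=4 → R at (4,9); v=(-1,1)
3. t=2 → T at (2,11); v=(-1,-1)
4. t=2 → L at (0,9); v=(1,-1)
5. t=4 → R at (4,5); v=(-1,-1)
6. t=4 → L at (0,1); v=(1,-1)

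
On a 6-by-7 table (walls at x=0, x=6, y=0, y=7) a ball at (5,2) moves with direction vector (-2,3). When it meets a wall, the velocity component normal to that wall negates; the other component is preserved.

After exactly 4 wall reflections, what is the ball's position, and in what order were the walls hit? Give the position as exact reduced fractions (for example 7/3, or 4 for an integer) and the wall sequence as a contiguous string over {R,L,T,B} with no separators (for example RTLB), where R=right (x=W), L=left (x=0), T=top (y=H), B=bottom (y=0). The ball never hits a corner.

1. t=5/3 → T at (5/3,7); v=(-2,-3)
2. t=5/6 → L at (0,9/2); v=(2,-3)
3. t=3/2 → B at (3,0); v=(2,3)
4. t=3/2 → R at (6,9/2); v=(-2,3)

Final position: (6,9/2)
Wall sequence: TLBR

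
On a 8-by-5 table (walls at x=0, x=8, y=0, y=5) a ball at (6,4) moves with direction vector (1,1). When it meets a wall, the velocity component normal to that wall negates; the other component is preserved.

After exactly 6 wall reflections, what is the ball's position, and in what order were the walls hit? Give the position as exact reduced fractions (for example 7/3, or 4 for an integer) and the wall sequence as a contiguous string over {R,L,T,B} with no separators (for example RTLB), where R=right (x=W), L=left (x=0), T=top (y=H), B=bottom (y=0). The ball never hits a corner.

1. t=1 → T at (7,5); v=(1,-1)
2. t=1 → R at (8,4); v=(-1,-1)
3. t=4 → B at (4,0); v=(-1,1)
4. t=4 → L at (0,4); v=(1,1)
5. t=1 → T at (1,5); v=(1,-1)
6. t=5 → B at (6,0); v=(1,1)

Final position: (6,0)
Wall sequence: TRBLTB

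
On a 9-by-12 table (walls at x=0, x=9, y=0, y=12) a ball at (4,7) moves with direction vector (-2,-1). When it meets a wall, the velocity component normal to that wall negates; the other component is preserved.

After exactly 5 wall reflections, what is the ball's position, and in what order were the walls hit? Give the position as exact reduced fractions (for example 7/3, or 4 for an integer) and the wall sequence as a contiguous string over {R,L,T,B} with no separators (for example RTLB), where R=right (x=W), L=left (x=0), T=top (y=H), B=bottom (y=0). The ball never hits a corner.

Final position: (9,17/2)
Wall sequence: LRBLR

1. t=2 → L at (0,5); v=(2,-1)
2. t=9/2 → R at (9,1/2); v=(-2,-1)
3. t=1/2 → B at (8,0); v=(-2,1)
4. t=4 → L at (0,4); v=(2,1)
5. t=9/2 → R at (9,17/2); v=(-2,1)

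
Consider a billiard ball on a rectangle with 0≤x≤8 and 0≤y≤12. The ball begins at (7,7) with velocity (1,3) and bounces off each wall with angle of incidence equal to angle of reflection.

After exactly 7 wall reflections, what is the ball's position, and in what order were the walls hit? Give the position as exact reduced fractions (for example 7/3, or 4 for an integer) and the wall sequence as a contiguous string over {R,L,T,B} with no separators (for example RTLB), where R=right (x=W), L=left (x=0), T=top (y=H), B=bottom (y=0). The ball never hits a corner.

1. t=1 → R at (8,10); v=(-1,3)
2. t=2/3 → T at (22/3,12); v=(-1,-3)
3. t=4 → B at (10/3,0); v=(-1,3)
4. t=10/3 → L at (0,10); v=(1,3)
5. t=2/3 → T at (2/3,12); v=(1,-3)
6. t=4 → B at (14/3,0); v=(1,3)
7. t=10/3 → R at (8,10); v=(-1,3)

Final position: (8,10)
Wall sequence: RTBLTBR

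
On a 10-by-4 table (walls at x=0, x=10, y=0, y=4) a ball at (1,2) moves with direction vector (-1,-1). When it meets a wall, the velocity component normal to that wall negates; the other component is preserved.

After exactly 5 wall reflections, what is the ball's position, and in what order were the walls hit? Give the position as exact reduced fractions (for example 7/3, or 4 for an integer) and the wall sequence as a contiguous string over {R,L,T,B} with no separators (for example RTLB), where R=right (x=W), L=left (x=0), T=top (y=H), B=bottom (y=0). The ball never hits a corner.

1. t=1 → L at (0,1); v=(1,-1)
2. t=1 → B at (1,0); v=(1,1)
3. t=4 → T at (5,4); v=(1,-1)
4. t=4 → B at (9,0); v=(1,1)
5. t=1 → R at (10,1); v=(-1,1)

Final position: (10,1)
Wall sequence: LBTBR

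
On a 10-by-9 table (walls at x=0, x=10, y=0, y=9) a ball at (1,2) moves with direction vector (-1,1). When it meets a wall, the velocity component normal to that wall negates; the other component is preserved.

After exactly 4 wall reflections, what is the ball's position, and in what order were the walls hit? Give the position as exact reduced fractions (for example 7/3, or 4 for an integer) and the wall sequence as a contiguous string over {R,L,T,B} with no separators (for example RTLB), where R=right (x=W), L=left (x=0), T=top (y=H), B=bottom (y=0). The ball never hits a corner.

Final position: (5,0)
Wall sequence: LTRB

1. t=1 → L at (0,3); v=(1,1)
2. t=6 → T at (6,9); v=(1,-1)
3. t=4 → R at (10,5); v=(-1,-1)
4. t=5 → B at (5,0); v=(-1,1)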